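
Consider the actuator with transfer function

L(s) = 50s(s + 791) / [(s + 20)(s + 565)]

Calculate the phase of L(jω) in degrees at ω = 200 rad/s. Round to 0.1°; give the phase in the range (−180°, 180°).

0.4°

At s = jω = j200:
zero (s+791): 791 + j200 → |·| = √(791²+200²) = √665681 ≈ 815.89, ∠ = arctan(200/791) ≈ 14.19°
zero at origin: s = j200 → |·| = 200, ∠ = 90.00°
pole (s+20): 20 + j200 → |·| = √(20²+200²) = √40400 ≈ 201, ∠ = arctan(200/20) ≈ 84.29°
pole (s+565): 565 + j200 → |·| = √(565²+200²) = √359225 ≈ 599.35, ∠ = arctan(200/565) ≈ 19.49°
∠L = 104.19° − 103.78° = 0.41°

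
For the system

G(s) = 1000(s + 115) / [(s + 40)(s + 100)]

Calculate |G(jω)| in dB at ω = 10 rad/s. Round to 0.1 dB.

28.9 dB

At s = jω = j10:
zero (s+115): 115 + j10 → |·| = √(115²+10²) = √13325 ≈ 115.43, ∠ = arctan(10/115) ≈ 4.97°
pole (s+40): 40 + j10 → |·| = √(40²+10²) = √1700 ≈ 41.231, ∠ = arctan(10/40) ≈ 14.04°
pole (s+100): 100 + j10 → |·| = √(100²+10²) = √10100 ≈ 100.5, ∠ = arctan(10/100) ≈ 5.71°
|G| = 1000 · 115.43 / 4143.7 ≈ 27.857
Gain = 20 log₁₀(27.857) ≈ 28.90 dB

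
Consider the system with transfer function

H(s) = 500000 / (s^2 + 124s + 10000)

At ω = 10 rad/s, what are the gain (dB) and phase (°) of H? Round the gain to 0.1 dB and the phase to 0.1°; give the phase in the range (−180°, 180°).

At s = jω = j10:
quadratic: (j10)² + 124·j10 + 10000 = 9900 + j1240 → |·| ≈ 9977.4, ∠ ≈ 7.14°
|H| = 500000 / 9977.4 ≈ 50.113
Gain = 20 log₁₀(50.113) ≈ 34.00 dB
∠H = 0.00° − 7.14° = -7.14°

34.0 dB, -7.1°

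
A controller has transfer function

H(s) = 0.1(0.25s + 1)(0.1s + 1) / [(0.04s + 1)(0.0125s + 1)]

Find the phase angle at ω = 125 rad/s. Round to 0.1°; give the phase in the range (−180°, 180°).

37.5°

At ω = 125 rad/s:
zero (1 + j125·0.25) = 1 + j31.25 → |·| ≈ 31.266, ∠ ≈ 88.17°
zero (1 + j125·0.1) = 1 + j12.5 → |·| ≈ 12.54, ∠ ≈ 85.43°
pole (1 + j125·0.04) = 1 + j5 → |·| ≈ 5.099, ∠ ≈ 78.69°
pole (1 + j125·0.0125) = 1 + j1.5625 → |·| ≈ 1.8551, ∠ ≈ 57.38°
∠H = (88.17° + 85.43°) − (78.69° + 57.38°) = 37.53°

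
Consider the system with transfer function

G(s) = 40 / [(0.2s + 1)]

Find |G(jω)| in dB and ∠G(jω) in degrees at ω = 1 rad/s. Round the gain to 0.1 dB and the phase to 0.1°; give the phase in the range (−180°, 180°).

At ω = 1 rad/s:
pole (1 + j1·0.2) = 1 + j0.2 → |·| ≈ 1.0198, ∠ ≈ 11.31°
|G| = 40 · 1 / (1.0198) ≈ 39.223
Gain = 20 log₁₀(39.223) ≈ 31.87 dB
∠G = (0°) − (11.31°) = -11.31°

31.9 dB, -11.3°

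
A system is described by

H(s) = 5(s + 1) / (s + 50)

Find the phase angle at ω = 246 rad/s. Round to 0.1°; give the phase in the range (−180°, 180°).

At s = jω = j246:
zero (s+1): 1 + j246 → |·| = √(1²+246²) = √60517 ≈ 246, ∠ = arctan(246/1) ≈ 89.77°
pole (s+50): 50 + j246 → |·| = √(50²+246²) = √63016 ≈ 251.03, ∠ = arctan(246/50) ≈ 78.51°
∠H = 89.77° − 78.51° = 11.26°

11.3°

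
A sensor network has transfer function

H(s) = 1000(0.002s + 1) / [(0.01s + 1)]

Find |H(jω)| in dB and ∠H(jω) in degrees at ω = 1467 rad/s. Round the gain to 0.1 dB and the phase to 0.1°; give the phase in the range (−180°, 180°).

46.5 dB, -14.9°

At ω = 1467 rad/s:
zero (1 + j1467·0.002) = 1 + j2.934 → |·| ≈ 3.0997, ∠ ≈ 71.18°
pole (1 + j1467·0.01) = 1 + j14.67 → |·| ≈ 14.704, ∠ ≈ 86.10°
|H| = 1000 · 3.0997 / (14.704) ≈ 210.81
Gain = 20 log₁₀(210.81) ≈ 46.48 dB
∠H = (71.18°) − (86.10°) = -14.92°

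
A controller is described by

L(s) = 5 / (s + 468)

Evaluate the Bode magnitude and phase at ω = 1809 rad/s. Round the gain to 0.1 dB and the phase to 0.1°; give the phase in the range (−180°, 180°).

Substitute s = j1809:
Numerator: 5 = 5 + j0
Denominator: (j1809) + 468 = 468 + j1809
|N| = √(5² + 0²) ≈ 5, ∠N ≈ 0.00°
|D| = √(468² + 1809²) ≈ 1868.6, ∠D ≈ 75.50°
|L| = 5 / 1868.6 ≈ 0.0026758
Gain = 20 log₁₀(0.0026758) ≈ -51.45 dB
∠L = 0.00° − 75.50° = -75.50°

-51.5 dB, -75.5°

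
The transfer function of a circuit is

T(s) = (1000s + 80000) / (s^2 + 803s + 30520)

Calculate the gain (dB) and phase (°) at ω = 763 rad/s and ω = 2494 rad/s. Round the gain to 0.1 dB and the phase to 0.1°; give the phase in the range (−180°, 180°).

ω = 763: -0.6 dB, -48.0°; ω = 2494: -8.3 dB, -73.9°

Substitute s = j763:
Numerator: 1000(j763) + 80000 = 80000 + j763000
Denominator: (j763)^2 + 803(j763) + 30520 = -551649 + j612689
|N| = √(80000² + 763000²) ≈ 7.6718e+05, ∠N ≈ 84.01°
|D| = √(551649² + 612689²) ≈ 8.2444e+05, ∠D ≈ 132.00°
|T| = 7.6718e+05 / 8.2444e+05 ≈ 0.93055
Gain = 20 log₁₀(0.93055) ≈ -0.63 dB
∠T = 84.01° − 132.00° = -47.99°

Substitute s = j2494:
Numerator: 1000(j2494) + 80000 = 80000 + j2494000
Denominator: (j2494)^2 + 803(j2494) + 30520 = -6189516 + j2002682
|N| = √(80000² + 2494000²) ≈ 2.4953e+06, ∠N ≈ 88.16°
|D| = √(6189516² + 2002682²) ≈ 6.5054e+06, ∠D ≈ 162.07°
|T| = 2.4953e+06 / 6.5054e+06 ≈ 0.38357
Gain = 20 log₁₀(0.38357) ≈ -8.32 dB
∠T = 88.16° − 162.07° = -73.91°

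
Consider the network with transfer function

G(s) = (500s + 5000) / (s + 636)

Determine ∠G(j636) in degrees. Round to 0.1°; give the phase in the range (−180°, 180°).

44.1°

Substitute s = j636:
Numerator: 500(j636) + 5000 = 5000 + j318000
Denominator: (j636) + 636 = 636 + j636
|N| = √(5000² + 318000²) ≈ 3.1804e+05, ∠N ≈ 89.10°
|D| = √(636² + 636²) ≈ 899.44, ∠D ≈ 45.00°
∠G = 89.10° − 45.00° = 44.10°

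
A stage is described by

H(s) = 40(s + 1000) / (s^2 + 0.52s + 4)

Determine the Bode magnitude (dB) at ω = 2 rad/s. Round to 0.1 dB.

91.7 dB

At s = jω = j2:
zero (s+1000): 1000 + j2 → |·| = √(1000²+2²) = √1000004 ≈ 1000, ∠ = arctan(2/1000) ≈ 0.11°
quadratic: (j2)² + 0.52·j2 + 4 = 0 + j1.04 → |·| ≈ 1.04, ∠ ≈ 90.00°
|H| = 40 · 1000 / 1.04 ≈ 38462
Gain = 20 log₁₀(38462) ≈ 91.70 dB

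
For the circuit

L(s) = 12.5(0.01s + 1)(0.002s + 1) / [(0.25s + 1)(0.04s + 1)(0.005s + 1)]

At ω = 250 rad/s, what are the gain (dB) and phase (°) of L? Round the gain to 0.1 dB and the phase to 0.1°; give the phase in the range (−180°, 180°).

-28.5 dB, -129.9°

At ω = 250 rad/s:
zero (1 + j250·0.01) = 1 + j2.5 → |·| ≈ 2.6926, ∠ ≈ 68.20°
zero (1 + j250·0.002) = 1 + j0.5 → |·| ≈ 1.118, ∠ ≈ 26.57°
pole (1 + j250·0.25) = 1 + j62.5 → |·| ≈ 62.508, ∠ ≈ 89.08°
pole (1 + j250·0.04) = 1 + j10 → |·| ≈ 10.05, ∠ ≈ 84.29°
pole (1 + j250·0.005) = 1 + j1.25 → |·| ≈ 1.6008, ∠ ≈ 51.34°
|L| = 12.5 · 2.6926 · 1.118 / (62.508 · 10.05 · 1.6008) ≈ 0.037418
Gain = 20 log₁₀(0.037418) ≈ -28.54 dB
∠L = (68.20° + 26.57°) − (89.08° + 84.29° + 51.34°) = -129.94°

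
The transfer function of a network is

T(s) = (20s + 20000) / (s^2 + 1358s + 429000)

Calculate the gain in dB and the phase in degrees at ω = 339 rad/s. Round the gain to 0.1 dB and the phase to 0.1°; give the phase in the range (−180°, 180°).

-28.4 dB, -37.0°

Substitute s = j339:
Numerator: 20(j339) + 20000 = 20000 + j6780
Denominator: (j339)^2 + 1358(j339) + 429000 = 314079 + j460362
|N| = √(20000² + 6780²) ≈ 21118, ∠N ≈ 18.73°
|D| = √(314079² + 460362²) ≈ 5.573e+05, ∠D ≈ 55.70°
|T| = 21118 / 5.573e+05 ≈ 0.037893
Gain = 20 log₁₀(0.037893) ≈ -28.43 dB
∠T = 18.73° − 55.70° = -36.97°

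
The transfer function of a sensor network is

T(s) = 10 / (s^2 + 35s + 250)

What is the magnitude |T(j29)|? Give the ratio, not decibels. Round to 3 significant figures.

0.00851

Substitute s = j29:
Numerator: 10 = 10 + j0
Denominator: (j29)^2 + 35(j29) + 250 = -591 + j1015
|N| = √(10² + 0²) ≈ 10, ∠N ≈ 0.00°
|D| = √(591² + 1015²) ≈ 1174.5, ∠D ≈ 120.21°
|T| = 10 / 1174.5 ≈ 0.0085143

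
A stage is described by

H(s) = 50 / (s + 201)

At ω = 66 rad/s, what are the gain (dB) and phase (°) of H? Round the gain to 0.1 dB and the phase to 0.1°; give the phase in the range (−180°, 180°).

-12.5 dB, -18.2°

At s = jω = j66:
pole (s+201): 201 + j66 → |·| = √(201²+66²) = √44757 ≈ 211.56, ∠ = arctan(66/201) ≈ 18.18°
|H| = 50 / 211.56 ≈ 0.23634
Gain = 20 log₁₀(0.23634) ≈ -12.53 dB
∠H = 0.00° − 18.18° = -18.18°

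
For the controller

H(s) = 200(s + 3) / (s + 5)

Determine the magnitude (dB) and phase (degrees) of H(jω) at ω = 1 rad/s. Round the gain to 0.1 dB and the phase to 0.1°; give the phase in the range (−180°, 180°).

41.9 dB, 7.1°

At s = jω = j1:
zero (s+3): 3 + j1 → |·| = √(3²+1²) = √10 ≈ 3.1623, ∠ = arctan(1/3) ≈ 18.43°
pole (s+5): 5 + j1 → |·| = √(5²+1²) = √26 ≈ 5.099, ∠ = arctan(1/5) ≈ 11.31°
|H| = 200 · 3.1623 / 5.099 ≈ 124.04
Gain = 20 log₁₀(124.04) ≈ 41.87 dB
∠H = 18.43° − 11.31° = 7.12°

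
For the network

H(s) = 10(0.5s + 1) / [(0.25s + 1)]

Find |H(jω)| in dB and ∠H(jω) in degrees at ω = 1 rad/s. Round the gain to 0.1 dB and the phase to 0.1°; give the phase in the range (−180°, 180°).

20.7 dB, 12.5°

At ω = 1 rad/s:
zero (1 + j1·0.5) = 1 + j0.5 → |·| ≈ 1.118, ∠ ≈ 26.57°
pole (1 + j1·0.25) = 1 + j0.25 → |·| ≈ 1.0308, ∠ ≈ 14.04°
|H| = 10 · 1.118 / (1.0308) ≈ 10.846
Gain = 20 log₁₀(10.846) ≈ 20.71 dB
∠H = (26.57°) − (14.04°) = 12.53°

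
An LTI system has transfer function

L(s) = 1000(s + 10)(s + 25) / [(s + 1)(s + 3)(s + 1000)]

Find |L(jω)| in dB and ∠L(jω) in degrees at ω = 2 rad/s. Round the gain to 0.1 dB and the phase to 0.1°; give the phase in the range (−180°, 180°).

At s = jω = j2:
zero (s+10): 10 + j2 → |·| = √(10²+2²) = √104 ≈ 10.198, ∠ = arctan(2/10) ≈ 11.31°
zero (s+25): 25 + j2 → |·| = √(25²+2²) = √629 ≈ 25.08, ∠ = arctan(2/25) ≈ 4.57°
pole (s+1): 1 + j2 → |·| = √(1²+2²) = √5 ≈ 2.2361, ∠ = arctan(2/1) ≈ 63.43°
pole (s+3): 3 + j2 → |·| = √(3²+2²) = √13 ≈ 3.6056, ∠ = arctan(2/3) ≈ 33.69°
pole (s+1000): 1000 + j2 → |·| = √(1000²+2²) = √1000004 ≈ 1000, ∠ = arctan(2/1000) ≈ 0.11°
|L| = 1000 · 255.77 / 8062.5 ≈ 31.723
Gain = 20 log₁₀(31.723) ≈ 30.03 dB
∠L = 15.88° − 97.23° = -81.35°

30.0 dB, -81.4°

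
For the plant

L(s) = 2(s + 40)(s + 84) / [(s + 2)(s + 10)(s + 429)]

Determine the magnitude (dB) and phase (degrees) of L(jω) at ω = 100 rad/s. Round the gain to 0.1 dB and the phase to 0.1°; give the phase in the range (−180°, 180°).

-43.9 dB, -68.1°

At s = jω = j100:
zero (s+40): 40 + j100 → |·| = √(40²+100²) = √11600 ≈ 107.7, ∠ = arctan(100/40) ≈ 68.20°
zero (s+84): 84 + j100 → |·| = √(84²+100²) = √17056 ≈ 130.6, ∠ = arctan(100/84) ≈ 49.97°
pole (s+2): 2 + j100 → |·| = √(2²+100²) = √10004 ≈ 100.02, ∠ = arctan(100/2) ≈ 88.85°
pole (s+10): 10 + j100 → |·| = √(10²+100²) = √10100 ≈ 100.5, ∠ = arctan(100/10) ≈ 84.29°
pole (s+429): 429 + j100 → |·| = √(429²+100²) = √194041 ≈ 440.5, ∠ = arctan(100/429) ≈ 13.12°
|L| = 2 · 14066 / 4.4279e+06 ≈ 0.0063534
Gain = 20 log₁₀(0.0063534) ≈ -43.94 dB
∠L = 118.17° − 186.26° = -68.09°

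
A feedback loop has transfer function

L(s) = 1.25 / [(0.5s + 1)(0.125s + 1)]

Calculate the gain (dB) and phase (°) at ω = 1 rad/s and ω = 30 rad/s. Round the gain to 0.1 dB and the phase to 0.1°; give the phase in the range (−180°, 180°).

At ω = 1 rad/s:
pole (1 + j1·0.5) = 1 + j0.5 → |·| ≈ 1.118, ∠ ≈ 26.57°
pole (1 + j1·0.125) = 1 + j0.125 → |·| ≈ 1.0078, ∠ ≈ 7.13°
|L| = 1.25 · 1 / (1.118 · 1.0078) ≈ 1.1094
Gain = 20 log₁₀(1.1094) ≈ 0.90 dB
∠L = (0°) − (26.57° + 7.13°) = -33.70°

At ω = 30 rad/s:
pole (1 + j30·0.5) = 1 + j15 → |·| ≈ 15.033, ∠ ≈ 86.19°
pole (1 + j30·0.125) = 1 + j3.75 → |·| ≈ 3.881, ∠ ≈ 75.07°
|L| = 1.25 · 1 / (15.033 · 3.881) ≈ 0.021425
Gain = 20 log₁₀(0.021425) ≈ -33.38 dB
∠L = (0°) − (86.19° + 75.07°) = -161.26°

ω = 1: 0.9 dB, -33.7°; ω = 30: -33.4 dB, -161.3°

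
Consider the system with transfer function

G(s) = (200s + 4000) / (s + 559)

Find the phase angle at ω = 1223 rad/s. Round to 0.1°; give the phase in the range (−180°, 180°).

Substitute s = j1223:
Numerator: 200(j1223) + 4000 = 4000 + j244600
Denominator: (j1223) + 559 = 559 + j1223
|N| = √(4000² + 244600²) ≈ 2.4463e+05, ∠N ≈ 89.06°
|D| = √(559² + 1223²) ≈ 1344.7, ∠D ≈ 65.44°
∠G = 89.06° − 65.44° = 23.62°

23.6°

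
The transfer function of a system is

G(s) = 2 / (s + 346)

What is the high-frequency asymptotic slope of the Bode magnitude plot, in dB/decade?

Each pole contributes −20 dB/decade at high frequency; each zero contributes +20 dB/decade.
Net: 0 zero(s) − 1 pole(s) → -20 dB/decade.

-20 dB/decade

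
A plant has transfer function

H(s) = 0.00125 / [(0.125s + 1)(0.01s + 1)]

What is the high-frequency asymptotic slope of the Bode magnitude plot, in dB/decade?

Each pole contributes −20 dB/decade at high frequency; each zero contributes +20 dB/decade.
Net: 0 zero(s) − 2 pole(s) → -40 dB/decade.

-40 dB/decade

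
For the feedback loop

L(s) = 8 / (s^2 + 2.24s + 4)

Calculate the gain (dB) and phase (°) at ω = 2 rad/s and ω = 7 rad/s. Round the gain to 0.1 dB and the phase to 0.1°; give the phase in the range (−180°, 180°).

At s = jω = j2:
quadratic: (j2)² + 2.24·j2 + 4 = 0 + j4.48 → |·| ≈ 4.48, ∠ ≈ 90.00°
|L| = 8 / 4.48 ≈ 1.7857
Gain = 20 log₁₀(1.7857) ≈ 5.04 dB
∠L = 0.00° − 90.00° = -90.00°

At s = jω = j7:
quadratic: (j7)² + 2.24·j7 + 4 = -45 + j15.68 → |·| ≈ 47.654, ∠ ≈ 160.79°
|L| = 8 / 47.654 ≈ 0.16788
Gain = 20 log₁₀(0.16788) ≈ -15.50 dB
∠L = 0.00° − 160.79° = -160.79°

ω = 2: 5.0 dB, -90.0°; ω = 7: -15.5 dB, -160.8°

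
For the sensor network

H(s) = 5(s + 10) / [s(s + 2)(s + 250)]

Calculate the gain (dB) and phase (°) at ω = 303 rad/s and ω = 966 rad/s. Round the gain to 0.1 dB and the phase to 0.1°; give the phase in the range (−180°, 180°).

At s = jω = j303:
zero (s+10): 10 + j303 → |·| = √(10²+303²) = √91909 ≈ 303.16, ∠ = arctan(303/10) ≈ 88.11°
pole (s+2): 2 + j303 → |·| = √(2²+303²) = √91813 ≈ 303.01, ∠ = arctan(303/2) ≈ 89.62°
pole (s+250): 250 + j303 → |·| = √(250²+303²) = √154309 ≈ 392.82, ∠ = arctan(303/250) ≈ 50.47°
pole at origin: |s| = 303, ∠ = 90.00° (in denominator)
|H| = 5 · 303.16 / 3.6066e+07 ≈ 4.2029e-05
Gain = 20 log₁₀(4.2029e-05) ≈ -87.53 dB
∠H = 88.11° − 230.09° = -141.98°

At s = jω = j966:
zero (s+10): 10 + j966 → |·| = √(10²+966²) = √933256 ≈ 966.05, ∠ = arctan(966/10) ≈ 89.41°
pole (s+2): 2 + j966 → |·| = √(2²+966²) = √933160 ≈ 966, ∠ = arctan(966/2) ≈ 89.88°
pole (s+250): 250 + j966 → |·| = √(250²+966²) = √995656 ≈ 997.83, ∠ = arctan(966/250) ≈ 75.49°
pole at origin: |s| = 966, ∠ = 90.00° (in denominator)
|H| = 5 · 966.05 / 9.3113e+08 ≈ 5.1875e-06
Gain = 20 log₁₀(5.1875e-06) ≈ -105.70 dB
∠H = 89.41° − 255.37° = -165.96°

ω = 303: -87.5 dB, -142.0°; ω = 966: -105.7 dB, -166.0°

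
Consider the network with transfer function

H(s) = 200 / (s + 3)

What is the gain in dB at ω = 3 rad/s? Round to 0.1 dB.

Substitute s = j3:
Numerator: 200 = 200 + j0
Denominator: (j3) + 3 = 3 + j3
|N| = √(200² + 0²) ≈ 200, ∠N ≈ 0.00°
|D| = √(3² + 3²) ≈ 4.2426, ∠D ≈ 45.00°
|H| = 200 / 4.2426 ≈ 47.141
Gain = 20 log₁₀(47.141) ≈ 33.47 dB

33.5 dB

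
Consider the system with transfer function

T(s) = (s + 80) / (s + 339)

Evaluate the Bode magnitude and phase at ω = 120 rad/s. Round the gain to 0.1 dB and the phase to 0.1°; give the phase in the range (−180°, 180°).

-7.9 dB, 36.8°

At s = jω = j120:
zero (s+80): 80 + j120 → |·| = √(80²+120²) = √20800 ≈ 144.22, ∠ = arctan(120/80) ≈ 56.31°
pole (s+339): 339 + j120 → |·| = √(339²+120²) = √129321 ≈ 359.61, ∠ = arctan(120/339) ≈ 19.49°
|T| = 1 · 144.22 / 359.61 ≈ 0.40105
Gain = 20 log₁₀(0.40105) ≈ -7.94 dB
∠T = 56.31° − 19.49° = 36.82°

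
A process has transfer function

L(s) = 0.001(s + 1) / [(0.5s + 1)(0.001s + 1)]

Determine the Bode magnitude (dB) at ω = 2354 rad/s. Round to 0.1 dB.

At ω = 2354 rad/s:
zero (1 + j2354·1) = 1 + j2354 → |·| ≈ 2354, ∠ ≈ 89.98°
pole (1 + j2354·0.5) = 1 + j1177 → |·| ≈ 1177, ∠ ≈ 89.95°
pole (1 + j2354·0.001) = 1 + j2.354 → |·| ≈ 2.5576, ∠ ≈ 66.98°
|L| = 0.001 · 2354 / (1177 · 2.5576) ≈ 0.00078198
Gain = 20 log₁₀(0.00078198) ≈ -62.14 dB

-62.1 dB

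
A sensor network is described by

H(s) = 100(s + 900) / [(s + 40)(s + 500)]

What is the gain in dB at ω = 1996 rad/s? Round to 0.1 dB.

-25.5 dB

At s = jω = j1996:
zero (s+900): 900 + j1996 → |·| = √(900²+1996²) = √4794016 ≈ 2189.5, ∠ = arctan(1996/900) ≈ 65.73°
pole (s+40): 40 + j1996 → |·| = √(40²+1996²) = √3985616 ≈ 1996.4, ∠ = arctan(1996/40) ≈ 88.85°
pole (s+500): 500 + j1996 → |·| = √(500²+1996²) = √4234016 ≈ 2057.7, ∠ = arctan(1996/500) ≈ 75.94°
|H| = 100 · 2189.5 / 4.108e+06 ≈ 0.053298
Gain = 20 log₁₀(0.053298) ≈ -25.47 dB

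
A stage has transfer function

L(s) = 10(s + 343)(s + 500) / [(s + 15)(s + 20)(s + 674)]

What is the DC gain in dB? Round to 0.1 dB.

L(0) = 10·343·500 / (15·20·674) ≈ 8.4817
20 log₁₀(8.4817) ≈ 18.57 dB

18.6 dB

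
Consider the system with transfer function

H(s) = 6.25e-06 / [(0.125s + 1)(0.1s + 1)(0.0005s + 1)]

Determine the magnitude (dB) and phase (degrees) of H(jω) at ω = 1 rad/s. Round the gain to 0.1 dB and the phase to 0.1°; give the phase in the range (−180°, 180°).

-104.2 dB, -12.9°

At ω = 1 rad/s:
pole (1 + j1·0.125) = 1 + j0.125 → |·| ≈ 1.0078, ∠ ≈ 7.13°
pole (1 + j1·0.1) = 1 + j0.1 → |·| ≈ 1.005, ∠ ≈ 5.71°
pole (1 + j1·0.0005) = 1 + j0.0005 → |·| ≈ 1, ∠ ≈ 0.03°
|H| = 6.25e-06 · 1 / (1.0078 · 1.005 · 1) ≈ 6.1708e-06
Gain = 20 log₁₀(6.1708e-06) ≈ -104.19 dB
∠H = (0°) − (7.13° + 5.71° + 0.03°) = -12.87°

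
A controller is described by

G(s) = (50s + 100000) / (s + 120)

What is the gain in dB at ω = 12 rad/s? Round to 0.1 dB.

58.4 dB

Substitute s = j12:
Numerator: 50(j12) + 100000 = 100000 + j600
Denominator: (j12) + 120 = 120 + j12
|N| = √(100000² + 600²) ≈ 1e+05, ∠N ≈ 0.34°
|D| = √(120² + 12²) ≈ 120.6, ∠D ≈ 5.71°
|G| = 1e+05 / 120.6 ≈ 829.19
Gain = 20 log₁₀(829.19) ≈ 58.37 dB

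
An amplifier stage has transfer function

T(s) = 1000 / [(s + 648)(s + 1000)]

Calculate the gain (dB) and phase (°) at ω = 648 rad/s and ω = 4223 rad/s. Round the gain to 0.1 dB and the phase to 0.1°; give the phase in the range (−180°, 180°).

ω = 648: -60.8 dB, -77.9°; ω = 4223: -85.4 dB, -158.0°

At s = jω = j648:
pole (s+648): 648 + j648 → |·| = √(648²+648²) = √839808 ≈ 916.41, ∠ = arctan(648/648) ≈ 45.00°
pole (s+1000): 1000 + j648 → |·| = √(1000²+648²) = √1419904 ≈ 1191.6, ∠ = arctan(648/1000) ≈ 32.94°
|T| = 1000 / 1.092e+06 ≈ 0.00091575
Gain = 20 log₁₀(0.00091575) ≈ -60.76 dB
∠T = 0.00° − 77.94° = -77.94°

At s = jω = j4223:
pole (s+648): 648 + j4223 → |·| = √(648²+4223²) = √18253633 ≈ 4272.4, ∠ = arctan(4223/648) ≈ 81.28°
pole (s+1000): 1000 + j4223 → |·| = √(1000²+4223²) = √18833729 ≈ 4339.8, ∠ = arctan(4223/1000) ≈ 76.68°
|T| = 1000 / 1.8541e+07 ≈ 5.3935e-05
Gain = 20 log₁₀(5.3935e-05) ≈ -85.36 dB
∠T = 0.00° − 157.96° = -157.96°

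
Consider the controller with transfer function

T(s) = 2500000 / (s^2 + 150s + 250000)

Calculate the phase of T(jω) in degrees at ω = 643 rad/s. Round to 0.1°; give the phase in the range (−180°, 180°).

At s = jω = j643:
quadratic: (j643)² + 150·j643 + 250000 = -163449 + j96450 → |·| ≈ 1.8978e+05, ∠ ≈ 149.46°
∠T = 0.00° − 149.46° = -149.46°

-149.5°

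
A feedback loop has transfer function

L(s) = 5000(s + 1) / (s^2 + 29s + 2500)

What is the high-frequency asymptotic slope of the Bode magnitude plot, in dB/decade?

Each pole contributes −20 dB/decade at high frequency; each zero contributes +20 dB/decade.
Net: 1 zero(s) − 2 pole(s) → -20 dB/decade.

-20 dB/decade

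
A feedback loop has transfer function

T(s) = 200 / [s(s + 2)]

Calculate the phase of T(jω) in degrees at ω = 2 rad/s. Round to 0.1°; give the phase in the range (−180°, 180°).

-135.0°

At s = jω = j2:
pole (s+2): 2 + j2 → |·| = √(2²+2²) = √8 ≈ 2.8284, ∠ = arctan(2/2) ≈ 45.00°
pole at origin: |s| = 2, ∠ = 90.00° (in denominator)
∠T = 0.00° − 135.00° = -135.00°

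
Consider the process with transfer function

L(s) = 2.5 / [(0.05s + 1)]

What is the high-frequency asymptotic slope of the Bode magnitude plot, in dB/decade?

-20 dB/decade

Each pole contributes −20 dB/decade at high frequency; each zero contributes +20 dB/decade.
Net: 0 zero(s) − 1 pole(s) → -20 dB/decade.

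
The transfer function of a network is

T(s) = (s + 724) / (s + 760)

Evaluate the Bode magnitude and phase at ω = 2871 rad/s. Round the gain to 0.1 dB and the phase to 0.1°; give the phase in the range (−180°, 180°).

Substitute s = j2871:
Numerator: (j2871) + 724 = 724 + j2871
Denominator: (j2871) + 760 = 760 + j2871
|N| = √(724² + 2871²) ≈ 2960.9, ∠N ≈ 75.85°
|D| = √(760² + 2871²) ≈ 2969.9, ∠D ≈ 75.17°
|T| = 2960.9 / 2969.9 ≈ 0.99697
Gain = 20 log₁₀(0.99697) ≈ -0.03 dB
∠T = 75.85° − 75.17° = 0.68°

-0.0 dB, 0.7°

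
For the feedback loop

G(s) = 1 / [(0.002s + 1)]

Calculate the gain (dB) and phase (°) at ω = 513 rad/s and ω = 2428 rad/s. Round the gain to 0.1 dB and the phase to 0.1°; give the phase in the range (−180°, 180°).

ω = 513: -3.1 dB, -45.7°; ω = 2428: -13.9 dB, -78.4°

At ω = 513 rad/s:
pole (1 + j513·0.002) = 1 + j1.026 → |·| ≈ 1.4327, ∠ ≈ 45.74°
|G| = 1 · 1 / (1.4327) ≈ 0.69798
Gain = 20 log₁₀(0.69798) ≈ -3.12 dB
∠G = (0°) − (45.74°) = -45.74°

At ω = 2428 rad/s:
pole (1 + j2428·0.002) = 1 + j4.856 → |·| ≈ 4.9579, ∠ ≈ 78.36°
|G| = 1 · 1 / (4.9579) ≈ 0.2017
Gain = 20 log₁₀(0.2017) ≈ -13.91 dB
∠G = (0°) − (78.36°) = -78.36°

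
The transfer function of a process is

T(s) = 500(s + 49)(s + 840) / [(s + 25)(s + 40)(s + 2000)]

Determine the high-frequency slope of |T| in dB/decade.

Each pole contributes −20 dB/decade at high frequency; each zero contributes +20 dB/decade.
Net: 2 zero(s) − 3 pole(s) → -20 dB/decade.

-20 dB/decade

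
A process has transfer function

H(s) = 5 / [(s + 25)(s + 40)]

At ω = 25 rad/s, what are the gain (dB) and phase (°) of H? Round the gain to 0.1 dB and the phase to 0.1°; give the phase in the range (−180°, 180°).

At s = jω = j25:
pole (s+25): 25 + j25 → |·| = √(25²+25²) = √1250 ≈ 35.355, ∠ = arctan(25/25) ≈ 45.00°
pole (s+40): 40 + j25 → |·| = √(40²+25²) = √2225 ≈ 47.17, ∠ = arctan(25/40) ≈ 32.01°
|H| = 5 / 1667.7 ≈ 0.0029981
Gain = 20 log₁₀(0.0029981) ≈ -50.46 dB
∠H = 0.00° − 77.01° = -77.01°

-50.5 dB, -77.0°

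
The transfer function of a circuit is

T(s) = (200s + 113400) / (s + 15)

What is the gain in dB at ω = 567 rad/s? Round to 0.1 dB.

49.0 dB

Substitute s = j567:
Numerator: 200(j567) + 113400 = 113400 + j113400
Denominator: (j567) + 15 = 15 + j567
|N| = √(113400² + 113400²) ≈ 1.6037e+05, ∠N ≈ 45.00°
|D| = √(15² + 567²) ≈ 567.2, ∠D ≈ 88.48°
|T| = 1.6037e+05 / 567.2 ≈ 282.74
Gain = 20 log₁₀(282.74) ≈ 49.03 dB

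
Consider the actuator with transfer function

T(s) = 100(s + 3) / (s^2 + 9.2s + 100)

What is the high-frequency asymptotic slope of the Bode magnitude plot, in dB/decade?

-20 dB/decade

Each pole contributes −20 dB/decade at high frequency; each zero contributes +20 dB/decade.
Net: 1 zero(s) − 2 pole(s) → -20 dB/decade.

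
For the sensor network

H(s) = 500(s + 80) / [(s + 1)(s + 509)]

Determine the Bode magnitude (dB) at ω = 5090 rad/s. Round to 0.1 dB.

At s = jω = j5090:
zero (s+80): 80 + j5090 → |·| = √(80²+5090²) = √25914500 ≈ 5090.6, ∠ = arctan(5090/80) ≈ 89.10°
pole (s+1): 1 + j5090 → |·| = √(1²+5090²) = √25908101 ≈ 5090, ∠ = arctan(5090/1) ≈ 89.99°
pole (s+509): 509 + j5090 → |·| = √(509²+5090²) = √26167181 ≈ 5115.4, ∠ = arctan(5090/509) ≈ 84.29°
|H| = 500 · 5090.6 / 2.6037e+07 ≈ 0.097757
Gain = 20 log₁₀(0.097757) ≈ -20.20 dB

-20.2 dB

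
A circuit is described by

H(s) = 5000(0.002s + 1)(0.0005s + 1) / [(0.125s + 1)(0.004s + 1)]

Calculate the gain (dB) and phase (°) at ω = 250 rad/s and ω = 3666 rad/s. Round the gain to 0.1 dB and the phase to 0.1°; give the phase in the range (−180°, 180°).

ω = 250: 42.1 dB, -99.5°; ω = 3666: 21.2 dB, -32.4°

At ω = 250 rad/s:
zero (1 + j250·0.002) = 1 + j0.5 → |·| ≈ 1.118, ∠ ≈ 26.57°
zero (1 + j250·0.0005) = 1 + j0.125 → |·| ≈ 1.0078, ∠ ≈ 7.13°
pole (1 + j250·0.125) = 1 + j31.25 → |·| ≈ 31.266, ∠ ≈ 88.17°
pole (1 + j250·0.004) = 1 + j1 → |·| ≈ 1.4142, ∠ ≈ 45.00°
|H| = 5000 · 1.118 · 1.0078 / (31.266 · 1.4142) ≈ 127.41
Gain = 20 log₁₀(127.41) ≈ 42.10 dB
∠H = (26.57° + 7.13°) − (88.17° + 45.00°) = -99.47°

At ω = 3666 rad/s:
zero (1 + j3666·0.002) = 1 + j7.332 → |·| ≈ 7.3999, ∠ ≈ 82.23°
zero (1 + j3666·0.0005) = 1 + j1.833 → |·| ≈ 2.088, ∠ ≈ 61.39°
pole (1 + j3666·0.125) = 1 + j458.25 → |·| ≈ 458.25, ∠ ≈ 89.87°
pole (1 + j3666·0.004) = 1 + j14.664 → |·| ≈ 14.698, ∠ ≈ 86.10°
|H| = 5000 · 7.3999 · 2.088 / (458.25 · 14.698) ≈ 11.47
Gain = 20 log₁₀(11.47) ≈ 21.19 dB
∠H = (82.23° + 61.39°) − (89.87° + 86.10°) = -32.35°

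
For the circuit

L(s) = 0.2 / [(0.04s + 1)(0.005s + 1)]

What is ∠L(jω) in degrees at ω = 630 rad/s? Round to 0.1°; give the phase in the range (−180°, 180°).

At ω = 630 rad/s:
pole (1 + j630·0.04) = 1 + j25.2 → |·| ≈ 25.22, ∠ ≈ 87.73°
pole (1 + j630·0.005) = 1 + j3.15 → |·| ≈ 3.3049, ∠ ≈ 72.39°
∠L = (0°) − (87.73° + 72.39°) = -160.12°

-160.1°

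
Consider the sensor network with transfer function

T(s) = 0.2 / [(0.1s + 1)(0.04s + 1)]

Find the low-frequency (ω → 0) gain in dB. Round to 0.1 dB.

-14.0 dB

T(0) = 0.2 · 1 / 1 = 0.2
20 log₁₀(0.2) ≈ -13.98 dB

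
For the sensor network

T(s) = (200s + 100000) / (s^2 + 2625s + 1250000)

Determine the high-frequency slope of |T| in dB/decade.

-20 dB/decade

Each pole contributes −20 dB/decade at high frequency; each zero contributes +20 dB/decade.
Net: 1 zero(s) − 2 pole(s) → -20 dB/decade.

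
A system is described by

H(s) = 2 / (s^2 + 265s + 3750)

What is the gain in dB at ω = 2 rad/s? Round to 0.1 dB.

-65.5 dB

Substitute s = j2:
Numerator: 2 = 2 + j0
Denominator: (j2)^2 + 265(j2) + 3750 = 3746 + j530
|N| = √(2² + 0²) ≈ 2, ∠N ≈ 0.00°
|D| = √(3746² + 530²) ≈ 3783.3, ∠D ≈ 8.05°
|H| = 2 / 3783.3 ≈ 0.00052864
Gain = 20 log₁₀(0.00052864) ≈ -65.54 dB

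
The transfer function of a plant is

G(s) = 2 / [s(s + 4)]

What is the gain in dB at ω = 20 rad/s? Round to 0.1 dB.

At s = jω = j20:
pole (s+4): 4 + j20 → |·| = √(4²+20²) = √416 ≈ 20.396, ∠ = arctan(20/4) ≈ 78.69°
pole at origin: |s| = 20, ∠ = 90.00° (in denominator)
|G| = 2 / 407.92 ≈ 0.0049029
Gain = 20 log₁₀(0.0049029) ≈ -46.19 dB

-46.2 dB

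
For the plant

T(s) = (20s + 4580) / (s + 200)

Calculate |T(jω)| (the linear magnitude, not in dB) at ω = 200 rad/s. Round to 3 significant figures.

Substitute s = j200:
Numerator: 20(j200) + 4580 = 4580 + j4000
Denominator: (j200) + 200 = 200 + j200
|N| = √(4580² + 4000²) ≈ 6080.8, ∠N ≈ 41.13°
|D| = √(200² + 200²) ≈ 282.84, ∠D ≈ 45.00°
|T| = 6080.8 / 282.84 ≈ 21.499

21.5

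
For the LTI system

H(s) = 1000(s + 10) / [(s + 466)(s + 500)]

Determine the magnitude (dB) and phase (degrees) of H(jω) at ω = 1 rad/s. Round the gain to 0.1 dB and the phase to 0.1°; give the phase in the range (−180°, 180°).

At s = jω = j1:
zero (s+10): 10 + j1 → |·| = √(10²+1²) = √101 ≈ 10.05, ∠ = arctan(1/10) ≈ 5.71°
pole (s+466): 466 + j1 → |·| = √(466²+1²) = √217157 ≈ 466, ∠ = arctan(1/466) ≈ 0.12°
pole (s+500): 500 + j1 → |·| = √(500²+1²) = √250001 ≈ 500, ∠ = arctan(1/500) ≈ 0.11°
|H| = 1000 · 10.05 / 2.33e+05 ≈ 0.043133
Gain = 20 log₁₀(0.043133) ≈ -27.30 dB
∠H = 5.71° − 0.23° = 5.48°

-27.3 dB, 5.5°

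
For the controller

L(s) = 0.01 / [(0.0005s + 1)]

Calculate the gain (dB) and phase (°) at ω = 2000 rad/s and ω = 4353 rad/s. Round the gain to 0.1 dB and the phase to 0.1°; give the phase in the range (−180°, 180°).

ω = 2000: -43.0 dB, -45.0°; ω = 4353: -47.6 dB, -65.3°

At ω = 2000 rad/s:
pole (1 + j2000·0.0005) = 1 + j1 → |·| ≈ 1.4142, ∠ ≈ 45.00°
|L| = 0.01 · 1 / (1.4142) ≈ 0.0070711
Gain = 20 log₁₀(0.0070711) ≈ -43.01 dB
∠L = (0°) − (45.00°) = -45.00°

At ω = 4353 rad/s:
pole (1 + j4353·0.0005) = 1 + j2.1765 → |·| ≈ 2.3952, ∠ ≈ 65.32°
|L| = 0.01 · 1 / (2.3952) ≈ 0.004175
Gain = 20 log₁₀(0.004175) ≈ -47.59 dB
∠L = (0°) − (65.32°) = -65.32°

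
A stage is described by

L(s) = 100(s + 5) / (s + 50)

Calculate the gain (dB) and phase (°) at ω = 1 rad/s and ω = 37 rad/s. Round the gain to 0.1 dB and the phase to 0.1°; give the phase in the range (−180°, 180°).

ω = 1: 20.2 dB, 10.2°; ω = 37: 35.6 dB, 45.8°

At s = jω = j1:
zero (s+5): 5 + j1 → |·| = √(5²+1²) = √26 ≈ 5.099, ∠ = arctan(1/5) ≈ 11.31°
pole (s+50): 50 + j1 → |·| = √(50²+1²) = √2501 ≈ 50.01, ∠ = arctan(1/50) ≈ 1.15°
|L| = 100 · 5.099 / 50.01 ≈ 10.196
Gain = 20 log₁₀(10.196) ≈ 20.17 dB
∠L = 11.31° − 1.15° = 10.16°

At s = jω = j37:
zero (s+5): 5 + j37 → |·| = √(5²+37²) = √1394 ≈ 37.336, ∠ = arctan(37/5) ≈ 82.30°
pole (s+50): 50 + j37 → |·| = √(50²+37²) = √3869 ≈ 62.201, ∠ = arctan(37/50) ≈ 36.50°
|L| = 100 · 37.336 / 62.201 ≈ 60.025
Gain = 20 log₁₀(60.025) ≈ 35.57 dB
∠L = 82.30° − 36.50° = 45.80°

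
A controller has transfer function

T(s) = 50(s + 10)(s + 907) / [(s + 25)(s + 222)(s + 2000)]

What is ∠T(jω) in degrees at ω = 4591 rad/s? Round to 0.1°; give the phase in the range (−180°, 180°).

-74.7°

At s = jω = j4591:
zero (s+10): 10 + j4591 → |·| = √(10²+4591²) = √21077381 ≈ 4591, ∠ = arctan(4591/10) ≈ 89.88°
zero (s+907): 907 + j4591 → |·| = √(907²+4591²) = √21899930 ≈ 4679.7, ∠ = arctan(4591/907) ≈ 78.82°
pole (s+25): 25 + j4591 → |·| = √(25²+4591²) = √21077906 ≈ 4591.1, ∠ = arctan(4591/25) ≈ 89.69°
pole (s+222): 222 + j4591 → |·| = √(222²+4591²) = √21126565 ≈ 4596.4, ∠ = arctan(4591/222) ≈ 87.23°
pole (s+2000): 2000 + j4591 → |·| = √(2000²+4591²) = √25077281 ≈ 5007.7, ∠ = arctan(4591/2000) ≈ 66.46°
∠T = 168.70° − 243.38° = -74.68°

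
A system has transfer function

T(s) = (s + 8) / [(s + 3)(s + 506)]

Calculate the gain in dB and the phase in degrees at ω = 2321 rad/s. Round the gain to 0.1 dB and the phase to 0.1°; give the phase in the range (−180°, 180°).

At s = jω = j2321:
zero (s+8): 8 + j2321 → |·| = √(8²+2321²) = √5387105 ≈ 2321, ∠ = arctan(2321/8) ≈ 89.80°
pole (s+3): 3 + j2321 → |·| = √(3²+2321²) = √5387050 ≈ 2321, ∠ = arctan(2321/3) ≈ 89.93°
pole (s+506): 506 + j2321 → |·| = √(506²+2321²) = √5643077 ≈ 2375.5, ∠ = arctan(2321/506) ≈ 77.70°
|T| = 1 · 2321 / 5.5135e+06 ≈ 0.00042097
Gain = 20 log₁₀(0.00042097) ≈ -67.51 dB
∠T = 89.80° − 167.63° = -77.83°

-67.5 dB, -77.8°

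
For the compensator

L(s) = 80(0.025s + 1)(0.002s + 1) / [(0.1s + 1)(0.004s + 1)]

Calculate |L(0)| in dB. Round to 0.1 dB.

38.1 dB

L(0) = 80 · 1 / 1 = 80
20 log₁₀(80) ≈ 38.06 dB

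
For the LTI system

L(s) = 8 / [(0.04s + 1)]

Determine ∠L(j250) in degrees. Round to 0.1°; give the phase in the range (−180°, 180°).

-84.3°

At ω = 250 rad/s:
pole (1 + j250·0.04) = 1 + j10 → |·| ≈ 10.05, ∠ ≈ 84.29°
∠L = (0°) − (84.29°) = -84.29°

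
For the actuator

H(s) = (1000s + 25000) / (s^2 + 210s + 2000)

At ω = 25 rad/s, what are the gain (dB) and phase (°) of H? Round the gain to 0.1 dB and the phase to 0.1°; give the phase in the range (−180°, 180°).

16.3 dB, -30.3°

Substitute s = j25:
Numerator: 1000(j25) + 25000 = 25000 + j25000
Denominator: (j25)^2 + 210(j25) + 2000 = 1375 + j5250
|N| = √(25000² + 25000²) ≈ 35355, ∠N ≈ 45.00°
|D| = √(1375² + 5250²) ≈ 5427.1, ∠D ≈ 75.32°
|H| = 35355 / 5427.1 ≈ 6.5145
Gain = 20 log₁₀(6.5145) ≈ 16.28 dB
∠H = 45.00° − 75.32° = -30.32°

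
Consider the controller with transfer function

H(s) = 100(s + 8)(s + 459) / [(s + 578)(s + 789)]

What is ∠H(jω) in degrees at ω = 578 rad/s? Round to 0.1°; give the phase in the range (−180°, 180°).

At s = jω = j578:
zero (s+8): 8 + j578 → |·| = √(8²+578²) = √334148 ≈ 578.06, ∠ = arctan(578/8) ≈ 89.21°
zero (s+459): 459 + j578 → |·| = √(459²+578²) = √544765 ≈ 738.08, ∠ = arctan(578/459) ≈ 51.55°
pole (s+578): 578 + j578 → |·| = √(578²+578²) = √668168 ≈ 817.42, ∠ = arctan(578/578) ≈ 45.00°
pole (s+789): 789 + j578 → |·| = √(789²+578²) = √956605 ≈ 978.06, ∠ = arctan(578/789) ≈ 36.23°
∠H = 140.76° − 81.23° = 59.53°

59.5°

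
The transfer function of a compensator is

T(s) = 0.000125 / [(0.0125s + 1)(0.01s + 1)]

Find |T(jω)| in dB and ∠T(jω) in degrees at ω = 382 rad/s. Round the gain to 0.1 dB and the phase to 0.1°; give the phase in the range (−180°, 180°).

-103.8 dB, -153.5°

At ω = 382 rad/s:
pole (1 + j382·0.0125) = 1 + j4.775 → |·| ≈ 4.8786, ∠ ≈ 78.17°
pole (1 + j382·0.01) = 1 + j3.82 → |·| ≈ 3.9487, ∠ ≈ 75.33°
|T| = 0.000125 · 1 / (4.8786 · 3.9487) ≈ 6.4887e-06
Gain = 20 log₁₀(6.4887e-06) ≈ -103.76 dB
∠T = (0°) − (78.17° + 75.33°) = -153.50°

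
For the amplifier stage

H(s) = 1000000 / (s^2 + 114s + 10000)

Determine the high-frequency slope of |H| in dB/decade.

Each pole contributes −20 dB/decade at high frequency; each zero contributes +20 dB/decade.
Net: 0 zero(s) − 2 pole(s) → -40 dB/decade.

-40 dB/decade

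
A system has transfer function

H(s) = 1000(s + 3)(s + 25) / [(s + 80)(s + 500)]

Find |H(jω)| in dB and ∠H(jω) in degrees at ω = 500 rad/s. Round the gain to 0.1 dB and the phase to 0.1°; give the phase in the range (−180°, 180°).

At s = jω = j500:
zero (s+3): 3 + j500 → |·| = √(3²+500²) = √250009 ≈ 500.01, ∠ = arctan(500/3) ≈ 89.66°
zero (s+25): 25 + j500 → |·| = √(25²+500²) = √250625 ≈ 500.62, ∠ = arctan(500/25) ≈ 87.14°
pole (s+80): 80 + j500 → |·| = √(80²+500²) = √256400 ≈ 506.36, ∠ = arctan(500/80) ≈ 80.91°
pole (s+500): 500 + j500 → |·| = √(500²+500²) = √500000 ≈ 707.11, ∠ = arctan(500/500) ≈ 45.00°
|H| = 1000 · 2.5032e+05 / 3.5805e+05 ≈ 699.12
Gain = 20 log₁₀(699.12) ≈ 56.89 dB
∠H = 176.80° − 125.91° = 50.89°

56.9 dB, 50.9°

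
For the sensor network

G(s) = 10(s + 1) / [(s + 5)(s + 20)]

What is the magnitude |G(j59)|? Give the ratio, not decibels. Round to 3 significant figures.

At s = jω = j59:
zero (s+1): 1 + j59 → |·| = √(1²+59²) = √3482 ≈ 59.008, ∠ = arctan(59/1) ≈ 89.03°
pole (s+5): 5 + j59 → |·| = √(5²+59²) = √3506 ≈ 59.211, ∠ = arctan(59/5) ≈ 85.16°
pole (s+20): 20 + j59 → |·| = √(20²+59²) = √3881 ≈ 62.298, ∠ = arctan(59/20) ≈ 71.27°
|G| = 10 · 59.008 / 3688.7 ≈ 0.15997

0.160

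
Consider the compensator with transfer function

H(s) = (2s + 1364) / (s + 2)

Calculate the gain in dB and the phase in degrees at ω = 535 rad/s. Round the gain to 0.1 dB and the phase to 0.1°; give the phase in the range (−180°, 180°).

10.2 dB, -51.7°

Substitute s = j535:
Numerator: 2(j535) + 1364 = 1364 + j1070
Denominator: (j535) + 2 = 2 + j535
|N| = √(1364² + 1070²) ≈ 1733.6, ∠N ≈ 38.11°
|D| = √(2² + 535²) ≈ 535, ∠D ≈ 89.79°
|H| = 1733.6 / 535 ≈ 3.2404
Gain = 20 log₁₀(3.2404) ≈ 10.21 dB
∠H = 38.11° − 89.79° = -51.68°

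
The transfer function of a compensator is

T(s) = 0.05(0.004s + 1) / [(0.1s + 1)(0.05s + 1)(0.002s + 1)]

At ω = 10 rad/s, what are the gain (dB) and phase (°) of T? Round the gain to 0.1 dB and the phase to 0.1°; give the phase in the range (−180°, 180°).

At ω = 10 rad/s:
zero (1 + j10·0.004) = 1 + j0.04 → |·| ≈ 1.0008, ∠ ≈ 2.29°
pole (1 + j10·0.1) = 1 + j1 → |·| ≈ 1.4142, ∠ ≈ 45.00°
pole (1 + j10·0.05) = 1 + j0.5 → |·| ≈ 1.118, ∠ ≈ 26.57°
pole (1 + j10·0.002) = 1 + j0.02 → |·| ≈ 1.0002, ∠ ≈ 1.15°
|T| = 0.05 · 1.0008 / (1.4142 · 1.118 · 1.0002) ≈ 0.031643
Gain = 20 log₁₀(0.031643) ≈ -29.99 dB
∠T = (2.29°) − (45.00° + 26.57° + 1.15°) = -70.43°

-30.0 dB, -70.4°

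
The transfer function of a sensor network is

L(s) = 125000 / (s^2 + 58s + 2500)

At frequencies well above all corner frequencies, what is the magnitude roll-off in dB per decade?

-40 dB/decade

Each pole contributes −20 dB/decade at high frequency; each zero contributes +20 dB/decade.
Net: 0 zero(s) − 2 pole(s) → -40 dB/decade.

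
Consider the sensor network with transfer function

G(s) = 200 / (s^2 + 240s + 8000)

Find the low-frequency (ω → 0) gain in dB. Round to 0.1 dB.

-32.0 dB

G(0) = 200 / 8000 = 0.025
20 log₁₀(0.025) ≈ -32.04 dB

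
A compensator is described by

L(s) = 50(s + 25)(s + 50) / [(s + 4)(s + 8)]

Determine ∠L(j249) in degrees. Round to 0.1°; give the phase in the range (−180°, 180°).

-14.3°

At s = jω = j249:
zero (s+25): 25 + j249 → |·| = √(25²+249²) = √62626 ≈ 250.25, ∠ = arctan(249/25) ≈ 84.27°
zero (s+50): 50 + j249 → |·| = √(50²+249²) = √64501 ≈ 253.97, ∠ = arctan(249/50) ≈ 78.65°
pole (s+4): 4 + j249 → |·| = √(4²+249²) = √62017 ≈ 249.03, ∠ = arctan(249/4) ≈ 89.08°
pole (s+8): 8 + j249 → |·| = √(8²+249²) = √62065 ≈ 249.13, ∠ = arctan(249/8) ≈ 88.16°
∠L = 162.92° − 177.24° = -14.32°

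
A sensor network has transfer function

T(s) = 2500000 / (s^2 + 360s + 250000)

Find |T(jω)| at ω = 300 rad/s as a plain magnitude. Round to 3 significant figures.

At s = jω = j300:
quadratic: (j300)² + 360·j300 + 250000 = 160000 + j108000 → |·| ≈ 1.9304e+05, ∠ ≈ 34.02°
|T| = 2500000 / 1.9304e+05 ≈ 12.951

13.0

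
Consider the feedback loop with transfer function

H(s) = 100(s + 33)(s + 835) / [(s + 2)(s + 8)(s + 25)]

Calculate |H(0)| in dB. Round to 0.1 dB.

76.8 dB

H(0) = 100·33·835 / (2·8·25) ≈ 6888.8
20 log₁₀(6888.8) ≈ 76.76 dB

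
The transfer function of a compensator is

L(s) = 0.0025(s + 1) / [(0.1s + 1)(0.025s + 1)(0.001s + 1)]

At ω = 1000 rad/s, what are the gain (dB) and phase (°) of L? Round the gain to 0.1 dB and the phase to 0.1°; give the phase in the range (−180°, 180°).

-63.0 dB, -132.2°

At ω = 1000 rad/s:
zero (1 + j1000·1) = 1 + j1000 → |·| ≈ 1000, ∠ ≈ 89.94°
pole (1 + j1000·0.1) = 1 + j100 → |·| ≈ 100, ∠ ≈ 89.43°
pole (1 + j1000·0.025) = 1 + j25 → |·| ≈ 25.02, ∠ ≈ 87.71°
pole (1 + j1000·0.001) = 1 + j1 → |·| ≈ 1.4142, ∠ ≈ 45.00°
|L| = 0.0025 · 1000 / (100 · 25.02 · 1.4142) ≈ 0.00070655
Gain = 20 log₁₀(0.00070655) ≈ -63.02 dB
∠L = (89.94°) − (89.43° + 87.71° + 45.00°) = -132.20°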